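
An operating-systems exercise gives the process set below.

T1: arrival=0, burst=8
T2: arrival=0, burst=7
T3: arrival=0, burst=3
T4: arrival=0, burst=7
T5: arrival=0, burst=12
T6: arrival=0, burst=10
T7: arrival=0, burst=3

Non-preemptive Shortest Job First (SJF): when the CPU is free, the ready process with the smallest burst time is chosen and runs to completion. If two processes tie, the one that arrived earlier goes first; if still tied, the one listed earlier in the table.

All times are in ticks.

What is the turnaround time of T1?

28

Schedule: | T3 0-3 | T7 3-6 | T2 6-13 | T4 13-20 | T1 20-28 | T6 28-38 | T5 38-50 |
Completion: T1=28  T2=13  T3=3  T4=20  T5=50  T6=38  T7=6
Turnaround(T1) = completion − arrival = 28 − 0 = 28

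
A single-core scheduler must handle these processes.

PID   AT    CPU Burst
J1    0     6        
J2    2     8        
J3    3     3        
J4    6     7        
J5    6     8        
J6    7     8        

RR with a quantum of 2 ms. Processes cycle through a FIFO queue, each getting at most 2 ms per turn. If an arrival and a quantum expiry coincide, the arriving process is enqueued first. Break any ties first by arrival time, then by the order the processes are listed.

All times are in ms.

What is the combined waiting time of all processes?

Schedule: | J1 0-2 | J2 2-4 | J1 4-6 | J3 6-8 | J2 8-10 | J4 10-12 | J5 12-14 | J1 14-16 | J6 16-18 | J3 18-19 | J2 19-21 | J4 21-23 | J5 23-25 | J6 25-27 | J2 27-29 | J4 29-31 | J5 31-33 | J6 33-35 | J4 35-36 | J5 36-38 | J6 38-40 |
Completion: J1=16  J2=29  J3=19  J4=36  J5=38  J6=40
Turnaround (C−A): J1=16  J2=27  J3=16  J4=30  J5=32  J6=33
Waiting = turnaround − burst: J1=10, J2=19, J3=13, J4=23, J5=24, J6=25
Total waiting = 10 + 19 + 13 + 23 + 24 + 25 = 114

114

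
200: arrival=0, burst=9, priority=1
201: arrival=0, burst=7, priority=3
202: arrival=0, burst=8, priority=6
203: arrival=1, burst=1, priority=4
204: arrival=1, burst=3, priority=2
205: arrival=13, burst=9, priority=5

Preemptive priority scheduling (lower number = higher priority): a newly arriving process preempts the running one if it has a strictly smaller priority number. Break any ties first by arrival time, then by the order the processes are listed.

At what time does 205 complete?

29

Timeline: | 200 0-9 | 204 9-12 | 201 12-19 | 203 19-20 | 205 20-29 | 202 29-37 |
Completion: 200=9  201=19  202=37  203=20  204=12  205=29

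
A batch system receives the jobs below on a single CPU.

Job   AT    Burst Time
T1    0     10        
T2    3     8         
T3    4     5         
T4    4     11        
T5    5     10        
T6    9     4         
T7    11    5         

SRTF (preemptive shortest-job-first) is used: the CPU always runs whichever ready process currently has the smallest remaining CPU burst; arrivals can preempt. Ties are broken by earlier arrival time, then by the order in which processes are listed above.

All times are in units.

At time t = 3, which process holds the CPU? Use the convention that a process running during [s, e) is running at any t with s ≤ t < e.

T1

Gantt: | T1 0-4 | T3 4-9 | T6 9-13 | T7 13-18 | T1 18-24 | T2 24-32 | T5 32-42 | T4 42-53 |
Completion: T1=24  T2=32  T3=9  T4=53  T5=42  T6=13  T7=18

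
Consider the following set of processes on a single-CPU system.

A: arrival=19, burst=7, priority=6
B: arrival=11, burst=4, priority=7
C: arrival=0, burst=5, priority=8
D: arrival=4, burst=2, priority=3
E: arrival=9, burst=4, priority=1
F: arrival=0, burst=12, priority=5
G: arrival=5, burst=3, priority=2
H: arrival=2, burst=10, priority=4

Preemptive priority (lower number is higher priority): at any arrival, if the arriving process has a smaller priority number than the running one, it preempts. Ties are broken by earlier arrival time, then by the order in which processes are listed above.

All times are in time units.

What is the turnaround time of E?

4

Timeline: | F 0-2 | H 2-4 | D 4-5 | G 5-8 | D 8-9 | E 9-13 | H 13-21 | F 21-31 | A 31-38 | B 38-42 | C 42-47 |
Completion: A=38  B=42  C=47  D=9  E=13  F=31  G=8  H=21
Turnaround (C−A): A=19  B=31  C=47  D=5  E=4  F=31  G=3  H=19
Turnaround(E) = completion − arrival = 13 − 9 = 4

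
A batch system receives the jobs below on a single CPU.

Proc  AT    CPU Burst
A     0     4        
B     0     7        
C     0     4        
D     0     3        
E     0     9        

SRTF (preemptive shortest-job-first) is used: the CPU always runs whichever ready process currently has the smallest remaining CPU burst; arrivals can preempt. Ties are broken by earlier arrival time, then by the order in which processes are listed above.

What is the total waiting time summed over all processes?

39

Schedule: | D 0-3 | A 3-7 | C 7-11 | B 11-18 | E 18-27 |
Completion: A=7  B=18  C=11  D=3  E=27
Turnaround (C−A): A=7  B=18  C=11  D=3  E=27
Waiting = turnaround − burst: A=3, B=11, C=7, D=0, E=18
Total waiting = 3 + 11 + 7 + 0 + 18 = 39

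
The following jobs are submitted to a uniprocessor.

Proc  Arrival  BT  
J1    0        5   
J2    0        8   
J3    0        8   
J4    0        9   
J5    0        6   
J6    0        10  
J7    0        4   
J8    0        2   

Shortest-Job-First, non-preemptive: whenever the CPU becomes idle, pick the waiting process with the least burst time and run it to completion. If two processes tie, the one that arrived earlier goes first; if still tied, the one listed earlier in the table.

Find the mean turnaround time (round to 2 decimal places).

Timeline: | J8 0-2 | J7 2-6 | J1 6-11 | J5 11-17 | J2 17-25 | J3 25-33 | J4 33-42 | J6 42-52 |
Completion: J1=11  J2=25  J3=33  J4=42  J5=17  J6=52  J7=6  J8=2
Turnaround times: J1=11, J2=25, J3=33, J4=42, J5=17, J6=52, J7=6, J8=2
Average turnaround = (11+25+33+42+17+52+6+2) / 8 = 188/8 = 23.50

23.50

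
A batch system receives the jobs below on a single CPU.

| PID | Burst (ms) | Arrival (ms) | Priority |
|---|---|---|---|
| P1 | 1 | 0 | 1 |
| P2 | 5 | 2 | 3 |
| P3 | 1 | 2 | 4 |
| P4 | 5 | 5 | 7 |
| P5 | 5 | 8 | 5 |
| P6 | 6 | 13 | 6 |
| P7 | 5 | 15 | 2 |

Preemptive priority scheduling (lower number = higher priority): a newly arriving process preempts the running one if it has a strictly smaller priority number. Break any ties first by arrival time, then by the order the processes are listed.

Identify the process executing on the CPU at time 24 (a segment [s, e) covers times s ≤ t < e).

Schedule: | P1 0-1 | idle 1-2 | P2 2-7 | P3 7-8 | P5 8-13 | P6 13-15 | P7 15-20 | P6 20-24 | P4 24-29 |
Completion: P1=1  P2=7  P3=8  P4=29  P5=13  P6=24  P7=20
Turnaround (C−A): P1=1  P2=5  P3=6  P4=24  P5=5  P6=11  P7=5

P4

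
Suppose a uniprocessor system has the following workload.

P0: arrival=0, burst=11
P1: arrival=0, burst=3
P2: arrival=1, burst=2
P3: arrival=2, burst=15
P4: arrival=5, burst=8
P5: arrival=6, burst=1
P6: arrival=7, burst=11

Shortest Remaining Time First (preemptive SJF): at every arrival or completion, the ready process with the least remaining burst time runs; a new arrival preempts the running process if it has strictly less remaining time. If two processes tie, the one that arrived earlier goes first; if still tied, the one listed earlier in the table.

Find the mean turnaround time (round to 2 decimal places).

Gantt: | P1 0-3 | P2 3-5 | P4 5-6 | P5 6-7 | P4 7-14 | P0 14-25 | P6 25-36 | P3 36-51 |
Completion: P0=25  P1=3  P2=5  P3=51  P4=14  P5=7  P6=36
Turnaround (C−A): P0=25  P1=3  P2=4  P3=49  P4=9  P5=1  P6=29
Turnaround times: P0=25, P1=3, P2=4, P3=49, P4=9, P5=1, P6=29
Average turnaround = (25+3+4+49+9+1+29) / 7 = 120/7 = 17.14

17.14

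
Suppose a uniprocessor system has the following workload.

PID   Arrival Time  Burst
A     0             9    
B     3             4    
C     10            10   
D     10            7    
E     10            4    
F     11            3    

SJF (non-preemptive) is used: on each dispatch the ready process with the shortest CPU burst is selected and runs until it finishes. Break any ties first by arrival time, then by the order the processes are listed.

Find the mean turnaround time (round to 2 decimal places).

Timeline: | A 0-9 | B 9-13 | F 13-16 | E 16-20 | D 20-27 | C 27-37 |
Completion: A=9  B=13  C=37  D=27  E=20  F=16
Turnaround (C−A): A=9  B=10  C=27  D=17  E=10  F=5
Turnaround times: A=9, B=10, C=27, D=17, E=10, F=5
Average turnaround = (9+10+27+17+10+5) / 6 = 78/6 = 13.00

13.00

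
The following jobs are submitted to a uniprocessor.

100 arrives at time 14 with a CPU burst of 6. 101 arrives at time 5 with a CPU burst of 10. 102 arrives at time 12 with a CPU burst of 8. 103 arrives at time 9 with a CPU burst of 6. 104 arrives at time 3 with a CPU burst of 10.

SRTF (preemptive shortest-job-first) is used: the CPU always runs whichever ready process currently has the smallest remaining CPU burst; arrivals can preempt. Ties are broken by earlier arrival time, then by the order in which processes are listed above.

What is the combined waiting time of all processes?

50

Gantt: | idle 0-3 | 104 3-13 | 103 13-19 | 100 19-25 | 102 25-33 | 101 33-43 |
Completion: 100=25  101=43  102=33  103=19  104=13
Waiting = turnaround − burst: 100=5, 101=28, 102=13, 103=4, 104=0
Total waiting = 5 + 28 + 13 + 4 + 0 = 50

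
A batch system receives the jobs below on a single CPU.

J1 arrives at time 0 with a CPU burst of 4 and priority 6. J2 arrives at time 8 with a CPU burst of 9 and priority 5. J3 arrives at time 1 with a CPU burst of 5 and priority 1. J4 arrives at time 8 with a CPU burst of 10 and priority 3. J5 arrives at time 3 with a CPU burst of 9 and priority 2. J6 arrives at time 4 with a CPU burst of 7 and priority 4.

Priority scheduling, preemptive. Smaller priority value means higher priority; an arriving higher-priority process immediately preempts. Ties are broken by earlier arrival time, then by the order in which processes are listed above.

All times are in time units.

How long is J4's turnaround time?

17

Gantt: | J1 0-1 | J3 1-6 | J5 6-15 | J4 15-25 | J6 25-32 | J2 32-41 | J1 41-44 |
Completion: J1=44  J2=41  J3=6  J4=25  J5=15  J6=32
Turnaround(J4) = completion − arrival = 25 − 8 = 17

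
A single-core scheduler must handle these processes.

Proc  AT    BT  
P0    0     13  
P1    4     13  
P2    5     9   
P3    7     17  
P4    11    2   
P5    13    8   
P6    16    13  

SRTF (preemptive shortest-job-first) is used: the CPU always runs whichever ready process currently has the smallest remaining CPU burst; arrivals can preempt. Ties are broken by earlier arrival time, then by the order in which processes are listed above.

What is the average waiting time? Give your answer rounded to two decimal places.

18.57

Schedule: | P0 0-13 | P4 13-15 | P5 15-23 | P2 23-32 | P1 32-45 | P6 45-58 | P3 58-75 |
Completion: P0=13  P1=45  P2=32  P3=75  P4=15  P5=23  P6=58
Turnaround (C−A): P0=13  P1=41  P2=27  P3=68  P4=4  P5=10  P6=42
Waiting times: P0=0, P1=28, P2=18, P3=51, P4=2, P5=2, P6=29
Average waiting = (0+28+18+51+2+2+29) / 7 = 130/7 = 18.57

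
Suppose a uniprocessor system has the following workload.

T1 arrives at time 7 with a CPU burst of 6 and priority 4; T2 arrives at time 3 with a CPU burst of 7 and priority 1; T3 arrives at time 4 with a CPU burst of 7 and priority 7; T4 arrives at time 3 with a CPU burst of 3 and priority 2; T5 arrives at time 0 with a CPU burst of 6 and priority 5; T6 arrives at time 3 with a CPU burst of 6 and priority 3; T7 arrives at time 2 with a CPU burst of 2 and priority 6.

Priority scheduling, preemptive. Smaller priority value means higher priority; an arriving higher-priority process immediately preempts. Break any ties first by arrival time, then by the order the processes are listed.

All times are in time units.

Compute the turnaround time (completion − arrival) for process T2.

Timeline: | T5 0-3 | T2 3-10 | T4 10-13 | T6 13-19 | T1 19-25 | T5 25-28 | T7 28-30 | T3 30-37 |
Completion: T1=25  T2=10  T3=37  T4=13  T5=28  T6=19  T7=30
Turnaround (C−A): T1=18  T2=7  T3=33  T4=10  T5=28  T6=16  T7=28
Turnaround(T2) = completion − arrival = 10 − 3 = 7

7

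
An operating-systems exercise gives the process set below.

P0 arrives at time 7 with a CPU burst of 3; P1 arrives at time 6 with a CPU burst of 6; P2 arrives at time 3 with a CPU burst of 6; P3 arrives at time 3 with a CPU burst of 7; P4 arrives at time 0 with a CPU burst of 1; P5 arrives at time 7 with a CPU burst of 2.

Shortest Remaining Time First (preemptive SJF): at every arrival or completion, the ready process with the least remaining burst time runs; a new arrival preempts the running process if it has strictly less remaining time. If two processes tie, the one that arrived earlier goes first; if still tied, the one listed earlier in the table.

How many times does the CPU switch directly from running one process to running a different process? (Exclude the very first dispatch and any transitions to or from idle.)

4

Timeline: | P4 0-1 | idle 1-3 | P2 3-9 | P5 9-11 | P0 11-14 | P1 14-20 | P3 20-27 |
Completion: P0=14  P1=20  P2=9  P3=27  P4=1  P5=11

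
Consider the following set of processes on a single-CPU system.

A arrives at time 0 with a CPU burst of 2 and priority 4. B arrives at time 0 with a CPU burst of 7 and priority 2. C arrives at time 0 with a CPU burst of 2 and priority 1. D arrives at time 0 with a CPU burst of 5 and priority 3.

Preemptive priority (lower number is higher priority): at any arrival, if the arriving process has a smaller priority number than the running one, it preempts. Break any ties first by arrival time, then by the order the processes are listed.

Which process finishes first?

Schedule: | C 0-2 | B 2-9 | D 9-14 | A 14-16 |
Completion: A=16  B=9  C=2  D=14
Turnaround (C−A): A=16  B=9  C=2  D=14
Finish order: C → B → D → A

C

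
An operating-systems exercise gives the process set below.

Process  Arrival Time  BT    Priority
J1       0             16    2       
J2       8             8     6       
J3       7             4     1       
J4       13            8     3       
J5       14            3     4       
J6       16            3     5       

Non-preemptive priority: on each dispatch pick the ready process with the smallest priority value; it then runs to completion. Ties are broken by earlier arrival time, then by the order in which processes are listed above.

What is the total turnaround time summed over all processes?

113

Schedule: | J1 0-16 | J3 16-20 | J4 20-28 | J5 28-31 | J6 31-34 | J2 34-42 |
Completion: J1=16  J2=42  J3=20  J4=28  J5=31  J6=34
Turnaround (C−A): J1=16  J2=34  J3=13  J4=15  J5=17  J6=18
Turnaround = completion − arrival: J1=16, J2=34, J3=13, J4=15, J5=17, J6=18
Total turnaround = 16 + 34 + 13 + 15 + 17 + 18 = 113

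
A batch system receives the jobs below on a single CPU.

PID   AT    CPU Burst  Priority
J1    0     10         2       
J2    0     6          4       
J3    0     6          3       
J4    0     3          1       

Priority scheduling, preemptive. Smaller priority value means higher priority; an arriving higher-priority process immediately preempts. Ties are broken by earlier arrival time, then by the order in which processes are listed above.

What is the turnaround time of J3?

Gantt: | J4 0-3 | J1 3-13 | J3 13-19 | J2 19-25 |
Completion: J1=13  J2=25  J3=19  J4=3
Turnaround (C−A): J1=13  J2=25  J3=19  J4=3
Turnaround(J3) = completion − arrival = 19 − 0 = 19

19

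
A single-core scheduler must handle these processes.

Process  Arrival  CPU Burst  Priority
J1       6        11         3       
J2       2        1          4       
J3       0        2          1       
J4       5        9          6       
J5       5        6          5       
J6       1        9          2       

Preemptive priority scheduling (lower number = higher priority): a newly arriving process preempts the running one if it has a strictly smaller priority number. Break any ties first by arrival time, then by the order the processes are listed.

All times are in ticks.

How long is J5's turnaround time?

Gantt: | J3 0-2 | J6 2-11 | J1 11-22 | J2 22-23 | J5 23-29 | J4 29-38 |
Completion: J1=22  J2=23  J3=2  J4=38  J5=29  J6=11
Turnaround (C−A): J1=16  J2=21  J3=2  J4=33  J5=24  J6=10
Turnaround(J5) = completion − arrival = 29 − 5 = 24

24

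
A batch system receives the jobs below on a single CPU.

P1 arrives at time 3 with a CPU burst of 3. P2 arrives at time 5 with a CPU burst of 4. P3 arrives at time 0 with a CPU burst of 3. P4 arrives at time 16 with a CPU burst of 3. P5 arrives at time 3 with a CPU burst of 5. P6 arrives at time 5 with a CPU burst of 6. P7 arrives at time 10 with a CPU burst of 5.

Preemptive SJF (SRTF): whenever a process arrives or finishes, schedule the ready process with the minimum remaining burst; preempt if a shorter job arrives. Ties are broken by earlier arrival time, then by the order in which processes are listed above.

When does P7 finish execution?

23

Timeline: | P3 0-3 | P1 3-6 | P2 6-10 | P5 10-15 | P7 15-16 | P4 16-19 | P7 19-23 | P6 23-29 |
Completion: P1=6  P2=10  P3=3  P4=19  P5=15  P6=29  P7=23
Turnaround (C−A): P1=3  P2=5  P3=3  P4=3  P5=12  P6=24  P7=13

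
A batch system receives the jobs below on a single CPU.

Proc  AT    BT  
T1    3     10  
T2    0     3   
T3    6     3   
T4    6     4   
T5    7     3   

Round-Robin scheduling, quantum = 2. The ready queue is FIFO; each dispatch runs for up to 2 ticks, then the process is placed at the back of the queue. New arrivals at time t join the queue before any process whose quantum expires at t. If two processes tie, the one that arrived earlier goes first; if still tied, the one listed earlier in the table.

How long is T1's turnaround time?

Timeline: | T2 0-3 | T1 3-7 | T3 7-9 | T4 9-11 | T5 11-13 | T1 13-15 | T3 15-16 | T4 16-18 | T5 18-19 | T1 19-23 |
Completion: T1=23  T2=3  T3=16  T4=18  T5=19
Turnaround(T1) = completion − arrival = 23 − 3 = 20

20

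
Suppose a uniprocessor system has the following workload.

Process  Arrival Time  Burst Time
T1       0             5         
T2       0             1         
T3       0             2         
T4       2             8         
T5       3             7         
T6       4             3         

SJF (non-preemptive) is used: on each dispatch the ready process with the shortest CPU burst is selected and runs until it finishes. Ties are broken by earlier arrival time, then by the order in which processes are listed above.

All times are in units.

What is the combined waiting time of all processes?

32

Gantt: | T2 0-1 | T3 1-3 | T1 3-8 | T6 8-11 | T5 11-18 | T4 18-26 |
Completion: T1=8  T2=1  T3=3  T4=26  T5=18  T6=11
Waiting = turnaround − burst: T1=3, T2=0, T3=1, T4=16, T5=8, T6=4
Total waiting = 3 + 0 + 1 + 16 + 8 + 4 = 32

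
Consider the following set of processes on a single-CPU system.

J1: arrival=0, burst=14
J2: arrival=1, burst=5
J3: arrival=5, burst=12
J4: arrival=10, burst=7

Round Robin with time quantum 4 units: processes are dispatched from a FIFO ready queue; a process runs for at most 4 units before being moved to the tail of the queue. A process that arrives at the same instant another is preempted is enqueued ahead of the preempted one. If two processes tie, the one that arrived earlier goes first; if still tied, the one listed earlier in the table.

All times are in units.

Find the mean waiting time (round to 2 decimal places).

16.75

Timeline: | J1 0-4 | J2 4-8 | J1 8-12 | J3 12-16 | J2 16-17 | J4 17-21 | J1 21-25 | J3 25-29 | J4 29-32 | J1 32-34 | J3 34-38 |
Completion: J1=34  J2=17  J3=38  J4=32
Turnaround (C−A): J1=34  J2=16  J3=33  J4=22
Waiting times: J1=20, J2=11, J3=21, J4=15
Average waiting = (20+11+21+15) / 4 = 67/4 = 16.75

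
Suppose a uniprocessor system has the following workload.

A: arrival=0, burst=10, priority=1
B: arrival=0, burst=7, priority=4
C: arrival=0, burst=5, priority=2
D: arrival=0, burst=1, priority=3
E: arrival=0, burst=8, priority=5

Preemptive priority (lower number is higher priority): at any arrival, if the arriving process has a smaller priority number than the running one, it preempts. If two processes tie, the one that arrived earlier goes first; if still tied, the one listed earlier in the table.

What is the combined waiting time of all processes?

Schedule: | A 0-10 | C 10-15 | D 15-16 | B 16-23 | E 23-31 |
Completion: A=10  B=23  C=15  D=16  E=31
Waiting = turnaround − burst: A=0, B=16, C=10, D=15, E=23
Total waiting = 0 + 16 + 10 + 15 + 23 = 64

64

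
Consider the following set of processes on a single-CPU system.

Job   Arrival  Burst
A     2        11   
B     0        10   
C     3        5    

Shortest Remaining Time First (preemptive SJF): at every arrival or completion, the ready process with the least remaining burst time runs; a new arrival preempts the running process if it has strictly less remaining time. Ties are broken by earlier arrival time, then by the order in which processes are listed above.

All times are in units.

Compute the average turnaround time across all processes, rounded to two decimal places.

14.67

Schedule: | B 0-3 | C 3-8 | B 8-15 | A 15-26 |
Completion: A=26  B=15  C=8
Turnaround (C−A): A=24  B=15  C=5
Turnaround times: A=24, B=15, C=5
Average turnaround = (24+15+5) / 3 = 44/3 = 14.67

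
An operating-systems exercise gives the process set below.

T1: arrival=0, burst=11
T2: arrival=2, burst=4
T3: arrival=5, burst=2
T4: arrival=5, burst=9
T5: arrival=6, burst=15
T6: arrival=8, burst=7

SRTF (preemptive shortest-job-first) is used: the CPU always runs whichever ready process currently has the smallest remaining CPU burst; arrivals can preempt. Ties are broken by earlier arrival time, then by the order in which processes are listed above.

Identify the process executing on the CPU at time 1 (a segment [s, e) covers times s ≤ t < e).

T1

Timeline: | T1 0-2 | T2 2-6 | T3 6-8 | T6 8-15 | T1 15-24 | T4 24-33 | T5 33-48 |
Completion: T1=24  T2=6  T3=8  T4=33  T5=48  T6=15
Turnaround (C−A): T1=24  T2=4  T3=3  T4=28  T5=42  T6=7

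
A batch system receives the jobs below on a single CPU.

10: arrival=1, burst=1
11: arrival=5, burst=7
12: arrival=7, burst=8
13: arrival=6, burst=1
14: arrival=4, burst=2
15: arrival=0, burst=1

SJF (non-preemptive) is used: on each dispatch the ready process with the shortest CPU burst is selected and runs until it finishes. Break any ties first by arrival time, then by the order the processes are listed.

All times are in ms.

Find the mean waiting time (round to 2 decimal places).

1.50

Timeline: | 15 0-1 | 10 1-2 | idle 2-4 | 14 4-6 | 13 6-7 | 11 7-14 | 12 14-22 |
Completion: 10=2  11=14  12=22  13=7  14=6  15=1
Turnaround (C−A): 10=1  11=9  12=15  13=1  14=2  15=1
Waiting times: 10=0, 11=2, 12=7, 13=0, 14=0, 15=0
Average waiting = (0+2+7+0+0+0) / 6 = 9/6 = 1.50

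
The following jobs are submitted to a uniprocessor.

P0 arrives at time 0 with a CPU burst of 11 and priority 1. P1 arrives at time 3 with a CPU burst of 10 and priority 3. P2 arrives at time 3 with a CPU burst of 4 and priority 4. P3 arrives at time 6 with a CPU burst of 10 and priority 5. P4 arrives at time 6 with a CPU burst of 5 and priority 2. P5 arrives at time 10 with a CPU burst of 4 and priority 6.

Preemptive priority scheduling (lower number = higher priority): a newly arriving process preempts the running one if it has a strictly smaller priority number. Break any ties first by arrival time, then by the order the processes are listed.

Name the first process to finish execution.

P0

Timeline: | P0 0-11 | P4 11-16 | P1 16-26 | P2 26-30 | P3 30-40 | P5 40-44 |
Completion: P0=11  P1=26  P2=30  P3=40  P4=16  P5=44
Turnaround (C−A): P0=11  P1=23  P2=27  P3=34  P4=10  P5=34
Finish order: P0 → P4 → P1 → P2 → P3 → P5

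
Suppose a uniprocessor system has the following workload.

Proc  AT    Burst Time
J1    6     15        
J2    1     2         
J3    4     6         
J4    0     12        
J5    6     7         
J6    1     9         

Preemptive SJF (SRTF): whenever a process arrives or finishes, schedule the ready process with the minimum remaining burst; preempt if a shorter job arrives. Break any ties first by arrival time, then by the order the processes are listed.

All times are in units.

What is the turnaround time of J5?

Gantt: | J4 0-1 | J2 1-3 | J6 3-4 | J3 4-10 | J5 10-17 | J6 17-25 | J4 25-36 | J1 36-51 |
Completion: J1=51  J2=3  J3=10  J4=36  J5=17  J6=25
Turnaround(J5) = completion − arrival = 17 − 6 = 11

11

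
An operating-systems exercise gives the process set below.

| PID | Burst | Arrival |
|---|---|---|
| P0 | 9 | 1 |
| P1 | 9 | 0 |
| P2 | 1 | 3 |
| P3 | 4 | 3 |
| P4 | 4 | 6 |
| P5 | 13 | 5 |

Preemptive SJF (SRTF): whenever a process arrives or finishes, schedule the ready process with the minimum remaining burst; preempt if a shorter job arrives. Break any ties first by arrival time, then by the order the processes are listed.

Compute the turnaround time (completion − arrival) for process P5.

35

Gantt: | P1 0-3 | P2 3-4 | P3 4-8 | P4 8-12 | P1 12-18 | P0 18-27 | P5 27-40 |
Completion: P0=27  P1=18  P2=4  P3=8  P4=12  P5=40
Turnaround(P5) = completion − arrival = 40 − 5 = 35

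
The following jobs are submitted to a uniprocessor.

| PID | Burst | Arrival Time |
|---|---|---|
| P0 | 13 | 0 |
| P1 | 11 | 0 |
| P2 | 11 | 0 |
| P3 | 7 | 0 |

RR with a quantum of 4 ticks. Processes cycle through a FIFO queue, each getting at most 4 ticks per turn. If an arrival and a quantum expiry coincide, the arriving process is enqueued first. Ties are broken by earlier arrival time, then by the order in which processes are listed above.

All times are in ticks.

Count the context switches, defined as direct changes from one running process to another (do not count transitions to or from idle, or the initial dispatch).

Timeline: | P0 0-4 | P1 4-8 | P2 8-12 | P3 12-16 | P0 16-20 | P1 20-24 | P2 24-28 | P3 28-31 | P0 31-35 | P1 35-38 | P2 38-41 | P0 41-42 |
Completion: P0=42  P1=38  P2=41  P3=31

11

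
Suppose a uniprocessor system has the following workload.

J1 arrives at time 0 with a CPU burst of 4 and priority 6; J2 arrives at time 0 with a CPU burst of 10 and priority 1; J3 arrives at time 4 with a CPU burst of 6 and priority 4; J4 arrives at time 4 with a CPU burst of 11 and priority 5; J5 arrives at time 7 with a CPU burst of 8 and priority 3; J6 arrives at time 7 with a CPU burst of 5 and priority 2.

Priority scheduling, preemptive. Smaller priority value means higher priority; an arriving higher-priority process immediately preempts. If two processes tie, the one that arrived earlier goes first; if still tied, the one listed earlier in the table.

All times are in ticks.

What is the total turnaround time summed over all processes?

139

Gantt: | J2 0-10 | J6 10-15 | J5 15-23 | J3 23-29 | J4 29-40 | J1 40-44 |
Completion: J1=44  J2=10  J3=29  J4=40  J5=23  J6=15
Turnaround (C−A): J1=44  J2=10  J3=25  J4=36  J5=16  J6=8
Turnaround = completion − arrival: J1=44, J2=10, J3=25, J4=36, J5=16, J6=8
Total turnaround = 44 + 10 + 25 + 36 + 16 + 8 = 139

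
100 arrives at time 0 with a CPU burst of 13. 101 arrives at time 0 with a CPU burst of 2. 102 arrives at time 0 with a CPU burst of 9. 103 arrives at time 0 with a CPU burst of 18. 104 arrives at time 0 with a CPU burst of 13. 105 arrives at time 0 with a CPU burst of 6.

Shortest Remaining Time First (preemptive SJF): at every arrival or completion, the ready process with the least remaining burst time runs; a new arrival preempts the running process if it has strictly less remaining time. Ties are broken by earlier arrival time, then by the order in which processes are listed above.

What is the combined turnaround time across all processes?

Gantt: | 101 0-2 | 105 2-8 | 102 8-17 | 100 17-30 | 104 30-43 | 103 43-61 |
Completion: 100=30  101=2  102=17  103=61  104=43  105=8
Turnaround (C−A): 100=30  101=2  102=17  103=61  104=43  105=8
Turnaround = completion − arrival: 100=30, 101=2, 102=17, 103=61, 104=43, 105=8
Total turnaround = 30 + 2 + 17 + 61 + 43 + 8 = 161

161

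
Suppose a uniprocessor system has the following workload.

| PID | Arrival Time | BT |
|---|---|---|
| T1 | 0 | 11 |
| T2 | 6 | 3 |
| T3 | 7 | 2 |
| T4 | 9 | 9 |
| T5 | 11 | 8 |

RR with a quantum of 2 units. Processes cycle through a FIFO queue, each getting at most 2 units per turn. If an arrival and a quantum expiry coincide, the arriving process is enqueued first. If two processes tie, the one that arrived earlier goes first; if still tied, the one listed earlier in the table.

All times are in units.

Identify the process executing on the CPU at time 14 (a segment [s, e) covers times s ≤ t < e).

Timeline: | T1 0-6 | T2 6-8 | T1 8-10 | T3 10-12 | T2 12-13 | T4 13-15 | T1 15-17 | T5 17-19 | T4 19-21 | T1 21-22 | T5 22-24 | T4 24-26 | T5 26-28 | T4 28-30 | T5 30-32 | T4 32-33 |
Completion: T1=22  T2=13  T3=12  T4=33  T5=32

T4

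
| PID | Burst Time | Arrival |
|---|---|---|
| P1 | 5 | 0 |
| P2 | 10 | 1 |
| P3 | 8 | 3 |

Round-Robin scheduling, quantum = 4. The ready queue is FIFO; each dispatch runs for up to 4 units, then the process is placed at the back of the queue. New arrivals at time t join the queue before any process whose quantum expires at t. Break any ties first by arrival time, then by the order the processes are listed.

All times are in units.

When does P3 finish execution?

21

Schedule: | P1 0-4 | P2 4-8 | P3 8-12 | P1 12-13 | P2 13-17 | P3 17-21 | P2 21-23 |
Completion: P1=13  P2=23  P3=21
Turnaround (C−A): P1=13  P2=22  P3=18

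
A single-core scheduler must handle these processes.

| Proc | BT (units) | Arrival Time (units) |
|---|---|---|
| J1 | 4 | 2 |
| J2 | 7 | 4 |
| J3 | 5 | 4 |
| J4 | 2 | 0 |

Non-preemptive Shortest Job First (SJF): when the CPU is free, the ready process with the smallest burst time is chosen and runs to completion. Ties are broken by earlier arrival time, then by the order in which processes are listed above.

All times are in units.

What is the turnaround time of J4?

2

Timeline: | J4 0-2 | J1 2-6 | J3 6-11 | J2 11-18 |
Completion: J1=6  J2=18  J3=11  J4=2
Turnaround (C−A): J1=4  J2=14  J3=7  J4=2
Turnaround(J4) = completion − arrival = 2 − 0 = 2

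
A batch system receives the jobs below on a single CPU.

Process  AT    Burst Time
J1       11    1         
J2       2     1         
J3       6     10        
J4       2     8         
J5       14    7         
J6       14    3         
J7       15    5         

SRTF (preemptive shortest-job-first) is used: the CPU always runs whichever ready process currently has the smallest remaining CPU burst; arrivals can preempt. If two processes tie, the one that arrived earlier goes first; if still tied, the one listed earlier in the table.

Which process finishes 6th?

Timeline: | idle 0-2 | J2 2-3 | J4 3-11 | J1 11-12 | J3 12-14 | J6 14-17 | J7 17-22 | J5 22-29 | J3 29-37 |
Completion: J1=12  J2=3  J3=37  J4=11  J5=29  J6=17  J7=22
Turnaround (C−A): J1=1  J2=1  J3=31  J4=9  J5=15  J6=3  J7=7
Finish order: J2 → J4 → J1 → J6 → J7 → J5 → J3

J5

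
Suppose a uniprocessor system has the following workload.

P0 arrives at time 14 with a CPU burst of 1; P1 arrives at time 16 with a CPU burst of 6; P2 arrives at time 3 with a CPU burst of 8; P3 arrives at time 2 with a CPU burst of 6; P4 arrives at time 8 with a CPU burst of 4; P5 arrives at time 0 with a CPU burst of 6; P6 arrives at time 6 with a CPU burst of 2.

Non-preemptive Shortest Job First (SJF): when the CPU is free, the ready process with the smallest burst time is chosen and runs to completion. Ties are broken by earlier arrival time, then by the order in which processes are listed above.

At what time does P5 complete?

Schedule: | P5 0-6 | P6 6-8 | P4 8-12 | P3 12-18 | P0 18-19 | P1 19-25 | P2 25-33 |
Completion: P0=19  P1=25  P2=33  P3=18  P4=12  P5=6  P6=8

6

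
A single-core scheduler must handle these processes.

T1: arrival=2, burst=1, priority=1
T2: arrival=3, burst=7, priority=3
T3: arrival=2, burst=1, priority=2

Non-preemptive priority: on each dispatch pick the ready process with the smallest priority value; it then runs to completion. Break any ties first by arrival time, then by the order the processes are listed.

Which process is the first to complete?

T1

Gantt: | idle 0-2 | T1 2-3 | T3 3-4 | T2 4-11 |
Completion: T1=3  T2=11  T3=4
Turnaround (C−A): T1=1  T2=8  T3=2
Finish order: T1 → T3 → T2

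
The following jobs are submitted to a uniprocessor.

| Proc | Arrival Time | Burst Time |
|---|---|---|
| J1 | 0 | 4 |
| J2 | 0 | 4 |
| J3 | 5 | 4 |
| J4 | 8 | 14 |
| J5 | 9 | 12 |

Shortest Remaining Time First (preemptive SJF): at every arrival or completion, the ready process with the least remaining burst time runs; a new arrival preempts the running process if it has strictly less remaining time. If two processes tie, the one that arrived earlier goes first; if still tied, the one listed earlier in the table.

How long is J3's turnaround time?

Schedule: | J1 0-4 | J2 4-8 | J3 8-12 | J5 12-24 | J4 24-38 |
Completion: J1=4  J2=8  J3=12  J4=38  J5=24
Turnaround(J3) = completion − arrival = 12 − 5 = 7

7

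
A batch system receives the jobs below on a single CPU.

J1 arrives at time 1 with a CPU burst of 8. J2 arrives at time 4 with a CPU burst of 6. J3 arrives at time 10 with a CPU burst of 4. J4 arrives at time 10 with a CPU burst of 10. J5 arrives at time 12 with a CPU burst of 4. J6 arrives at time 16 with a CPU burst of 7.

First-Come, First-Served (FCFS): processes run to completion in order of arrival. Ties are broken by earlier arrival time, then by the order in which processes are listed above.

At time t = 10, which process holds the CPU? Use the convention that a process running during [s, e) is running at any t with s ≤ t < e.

Gantt: | idle 0-1 | J1 1-9 | J2 9-15 | J3 15-19 | J4 19-29 | J5 29-33 | J6 33-40 |
Completion: J1=9  J2=15  J3=19  J4=29  J5=33  J6=40
Turnaround (C−A): J1=8  J2=11  J3=9  J4=19  J5=21  J6=24

J2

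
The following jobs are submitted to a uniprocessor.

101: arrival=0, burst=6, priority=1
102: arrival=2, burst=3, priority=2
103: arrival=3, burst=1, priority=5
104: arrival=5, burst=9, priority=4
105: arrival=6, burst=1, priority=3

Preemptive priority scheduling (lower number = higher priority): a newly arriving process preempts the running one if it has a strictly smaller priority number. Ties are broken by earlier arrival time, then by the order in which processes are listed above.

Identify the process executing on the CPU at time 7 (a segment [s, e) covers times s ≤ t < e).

102

Gantt: | 101 0-6 | 102 6-9 | 105 9-10 | 104 10-19 | 103 19-20 |
Completion: 101=6  102=9  103=20  104=19  105=10
Turnaround (C−A): 101=6  102=7  103=17  104=14  105=4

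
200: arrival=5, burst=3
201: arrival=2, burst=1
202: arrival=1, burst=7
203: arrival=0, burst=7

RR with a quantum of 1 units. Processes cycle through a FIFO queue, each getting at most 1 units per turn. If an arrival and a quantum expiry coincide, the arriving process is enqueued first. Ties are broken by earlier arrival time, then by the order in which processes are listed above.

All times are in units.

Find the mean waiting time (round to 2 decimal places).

Schedule: | 203 0-1 | 202 1-2 | 203 2-3 | 201 3-4 | 202 4-5 | 203 5-6 | 200 6-7 | 202 7-8 | 203 8-9 | 200 9-10 | 202 10-11 | 203 11-12 | 200 12-13 | 202 13-14 | 203 14-15 | 202 15-16 | 203 16-17 | 202 17-18 |
Completion: 200=13  201=4  202=18  203=17
Waiting times: 200=5, 201=1, 202=10, 203=10
Average waiting = (5+1+10+10) / 4 = 26/4 = 6.50

6.50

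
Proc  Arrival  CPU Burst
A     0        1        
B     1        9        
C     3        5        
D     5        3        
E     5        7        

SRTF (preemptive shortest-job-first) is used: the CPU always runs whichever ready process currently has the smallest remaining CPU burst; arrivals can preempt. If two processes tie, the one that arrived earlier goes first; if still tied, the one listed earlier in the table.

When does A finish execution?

1

Timeline: | A 0-1 | B 1-3 | C 3-8 | D 8-11 | B 11-18 | E 18-25 |
Completion: A=1  B=18  C=8  D=11  E=25
Turnaround (C−A): A=1  B=17  C=5  D=6  E=20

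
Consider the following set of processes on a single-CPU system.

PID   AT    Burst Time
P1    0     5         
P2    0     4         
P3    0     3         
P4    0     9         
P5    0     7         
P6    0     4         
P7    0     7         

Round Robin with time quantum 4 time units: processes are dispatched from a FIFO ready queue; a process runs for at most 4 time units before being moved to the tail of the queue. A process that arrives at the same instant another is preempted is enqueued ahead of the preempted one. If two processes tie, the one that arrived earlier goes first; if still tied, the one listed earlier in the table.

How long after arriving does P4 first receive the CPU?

Timeline: | P1 0-4 | P2 4-8 | P3 8-11 | P4 11-15 | P5 15-19 | P6 19-23 | P7 23-27 | P1 27-28 | P4 28-32 | P5 32-35 | P7 35-38 | P4 38-39 |
Completion: P1=28  P2=8  P3=11  P4=39  P5=35  P6=23  P7=38
Response(P4) = first start − arrival = 11 − 0 = 11

11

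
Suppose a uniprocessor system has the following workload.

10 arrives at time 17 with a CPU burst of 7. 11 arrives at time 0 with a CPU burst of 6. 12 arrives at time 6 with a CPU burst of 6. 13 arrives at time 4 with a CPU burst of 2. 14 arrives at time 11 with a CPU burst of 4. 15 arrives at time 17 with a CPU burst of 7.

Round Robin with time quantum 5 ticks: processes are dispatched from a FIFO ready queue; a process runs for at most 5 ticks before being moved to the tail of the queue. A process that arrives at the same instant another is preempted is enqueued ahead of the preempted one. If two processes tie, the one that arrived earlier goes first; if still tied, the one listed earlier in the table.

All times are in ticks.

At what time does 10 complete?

Schedule: | 11 0-5 | 13 5-7 | 11 7-8 | 12 8-13 | 14 13-17 | 12 17-18 | 10 18-23 | 15 23-28 | 10 28-30 | 15 30-32 |
Completion: 10=30  11=8  12=18  13=7  14=17  15=32
Turnaround (C−A): 10=13  11=8  12=12  13=3  14=6  15=15

30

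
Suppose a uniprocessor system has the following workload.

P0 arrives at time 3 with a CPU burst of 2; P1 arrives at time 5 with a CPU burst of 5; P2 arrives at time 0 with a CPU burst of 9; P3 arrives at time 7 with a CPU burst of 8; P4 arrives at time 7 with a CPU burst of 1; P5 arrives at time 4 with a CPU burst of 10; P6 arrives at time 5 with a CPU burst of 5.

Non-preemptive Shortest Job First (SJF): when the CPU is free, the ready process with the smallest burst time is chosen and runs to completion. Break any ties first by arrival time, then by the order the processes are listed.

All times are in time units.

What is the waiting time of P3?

Timeline: | P2 0-9 | P4 9-10 | P0 10-12 | P1 12-17 | P6 17-22 | P3 22-30 | P5 30-40 |
Completion: P0=12  P1=17  P2=9  P3=30  P4=10  P5=40  P6=22
Waiting(P3) = turnaround − burst = 23 − 8 = 15

15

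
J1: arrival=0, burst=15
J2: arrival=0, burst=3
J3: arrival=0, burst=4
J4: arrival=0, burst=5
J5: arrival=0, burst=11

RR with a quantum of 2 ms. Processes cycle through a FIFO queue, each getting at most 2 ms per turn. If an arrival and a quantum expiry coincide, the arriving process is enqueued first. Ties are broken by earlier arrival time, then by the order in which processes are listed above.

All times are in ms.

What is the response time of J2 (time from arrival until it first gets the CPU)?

Schedule: | J1 0-2 | J2 2-4 | J3 4-6 | J4 6-8 | J5 8-10 | J1 10-12 | J2 12-13 | J3 13-15 | J4 15-17 | J5 17-19 | J1 19-21 | J4 21-22 | J5 22-24 | J1 24-26 | J5 26-28 | J1 28-30 | J5 30-32 | J1 32-34 | J5 34-35 | J1 35-38 |
Completion: J1=38  J2=13  J3=15  J4=22  J5=35
Response(J2) = first start − arrival = 2 − 0 = 2

2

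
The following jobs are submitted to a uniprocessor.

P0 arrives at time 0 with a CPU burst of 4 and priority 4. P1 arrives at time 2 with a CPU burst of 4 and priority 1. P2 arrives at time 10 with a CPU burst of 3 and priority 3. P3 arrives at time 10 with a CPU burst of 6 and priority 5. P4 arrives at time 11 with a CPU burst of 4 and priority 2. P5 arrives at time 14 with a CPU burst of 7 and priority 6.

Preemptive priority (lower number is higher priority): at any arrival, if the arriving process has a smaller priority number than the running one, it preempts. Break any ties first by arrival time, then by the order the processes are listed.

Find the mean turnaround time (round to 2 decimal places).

8.67

Gantt: | P0 0-2 | P1 2-6 | P0 6-8 | idle 8-10 | P2 10-11 | P4 11-15 | P2 15-17 | P3 17-23 | P5 23-30 |
Completion: P0=8  P1=6  P2=17  P3=23  P4=15  P5=30
Turnaround times: P0=8, P1=4, P2=7, P3=13, P4=4, P5=16
Average turnaround = (8+4+7+13+4+16) / 6 = 52/6 = 8.67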